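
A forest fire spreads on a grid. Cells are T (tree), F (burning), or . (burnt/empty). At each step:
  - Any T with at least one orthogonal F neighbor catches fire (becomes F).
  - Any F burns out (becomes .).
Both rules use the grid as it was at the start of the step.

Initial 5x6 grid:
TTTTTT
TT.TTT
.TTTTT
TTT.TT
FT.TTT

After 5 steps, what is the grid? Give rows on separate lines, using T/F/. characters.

Step 1: 2 trees catch fire, 1 burn out
  TTTTTT
  TT.TTT
  .TTTTT
  FTT.TT
  .F.TTT
Step 2: 1 trees catch fire, 2 burn out
  TTTTTT
  TT.TTT
  .TTTTT
  .FT.TT
  ...TTT
Step 3: 2 trees catch fire, 1 burn out
  TTTTTT
  TT.TTT
  .FTTTT
  ..F.TT
  ...TTT
Step 4: 2 trees catch fire, 2 burn out
  TTTTTT
  TF.TTT
  ..FTTT
  ....TT
  ...TTT
Step 5: 3 trees catch fire, 2 burn out
  TFTTTT
  F..TTT
  ...FTT
  ....TT
  ...TTT

TFTTTT
F..TTT
...FTT
....TT
...TTT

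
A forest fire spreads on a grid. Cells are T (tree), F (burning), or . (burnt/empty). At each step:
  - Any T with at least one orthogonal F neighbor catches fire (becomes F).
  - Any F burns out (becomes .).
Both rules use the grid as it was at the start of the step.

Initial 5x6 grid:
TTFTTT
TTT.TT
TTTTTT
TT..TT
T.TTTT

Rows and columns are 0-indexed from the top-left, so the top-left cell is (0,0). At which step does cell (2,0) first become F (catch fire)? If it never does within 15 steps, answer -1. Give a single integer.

Step 1: cell (2,0)='T' (+3 fires, +1 burnt)
Step 2: cell (2,0)='T' (+4 fires, +3 burnt)
Step 3: cell (2,0)='T' (+5 fires, +4 burnt)
Step 4: cell (2,0)='F' (+4 fires, +5 burnt)
  -> target ignites at step 4
Step 5: cell (2,0)='.' (+3 fires, +4 burnt)
Step 6: cell (2,0)='.' (+3 fires, +3 burnt)
Step 7: cell (2,0)='.' (+2 fires, +3 burnt)
Step 8: cell (2,0)='.' (+1 fires, +2 burnt)
Step 9: cell (2,0)='.' (+0 fires, +1 burnt)
  fire out at step 9

4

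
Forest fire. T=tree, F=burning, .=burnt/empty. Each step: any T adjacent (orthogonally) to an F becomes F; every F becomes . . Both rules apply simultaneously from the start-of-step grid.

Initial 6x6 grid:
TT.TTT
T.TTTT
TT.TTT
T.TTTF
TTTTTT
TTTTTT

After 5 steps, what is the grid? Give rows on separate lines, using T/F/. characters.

Step 1: 3 trees catch fire, 1 burn out
  TT.TTT
  T.TTTT
  TT.TTF
  T.TTF.
  TTTTTF
  TTTTTT
Step 2: 5 trees catch fire, 3 burn out
  TT.TTT
  T.TTTF
  TT.TF.
  T.TF..
  TTTTF.
  TTTTTF
Step 3: 6 trees catch fire, 5 burn out
  TT.TTF
  T.TTF.
  TT.F..
  T.F...
  TTTF..
  TTTTF.
Step 4: 4 trees catch fire, 6 burn out
  TT.TF.
  T.TF..
  TT....
  T.....
  TTF...
  TTTF..
Step 5: 4 trees catch fire, 4 burn out
  TT.F..
  T.F...
  TT....
  T.....
  TF....
  TTF...

TT.F..
T.F...
TT....
T.....
TF....
TTF...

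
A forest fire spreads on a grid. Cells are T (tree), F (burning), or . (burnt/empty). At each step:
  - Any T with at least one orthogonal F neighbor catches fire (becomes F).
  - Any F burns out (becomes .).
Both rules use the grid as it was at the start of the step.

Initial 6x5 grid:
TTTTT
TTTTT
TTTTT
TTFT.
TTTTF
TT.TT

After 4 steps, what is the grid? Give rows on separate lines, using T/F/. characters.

Step 1: 6 trees catch fire, 2 burn out
  TTTTT
  TTTTT
  TTFTT
  TF.F.
  TTFF.
  TT.TF
Step 2: 6 trees catch fire, 6 burn out
  TTTTT
  TTFTT
  TF.FT
  F....
  TF...
  TT.F.
Step 3: 7 trees catch fire, 6 burn out
  TTFTT
  TF.FT
  F...F
  .....
  F....
  TF...
Step 4: 5 trees catch fire, 7 burn out
  TF.FT
  F...F
  .....
  .....
  .....
  F....

TF.FT
F...F
.....
.....
.....
F....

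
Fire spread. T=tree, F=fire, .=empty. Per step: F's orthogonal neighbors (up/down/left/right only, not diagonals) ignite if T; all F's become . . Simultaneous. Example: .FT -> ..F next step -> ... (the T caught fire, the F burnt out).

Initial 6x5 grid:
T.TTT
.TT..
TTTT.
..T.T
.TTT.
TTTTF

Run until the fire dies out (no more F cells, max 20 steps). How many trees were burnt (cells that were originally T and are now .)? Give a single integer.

Answer: 17

Derivation:
Step 1: +1 fires, +1 burnt (F count now 1)
Step 2: +2 fires, +1 burnt (F count now 2)
Step 3: +2 fires, +2 burnt (F count now 2)
Step 4: +3 fires, +2 burnt (F count now 3)
Step 5: +1 fires, +3 burnt (F count now 1)
Step 6: +3 fires, +1 burnt (F count now 3)
Step 7: +3 fires, +3 burnt (F count now 3)
Step 8: +1 fires, +3 burnt (F count now 1)
Step 9: +1 fires, +1 burnt (F count now 1)
Step 10: +0 fires, +1 burnt (F count now 0)
Fire out after step 10
Initially T: 19, now '.': 28
Total burnt (originally-T cells now '.'): 17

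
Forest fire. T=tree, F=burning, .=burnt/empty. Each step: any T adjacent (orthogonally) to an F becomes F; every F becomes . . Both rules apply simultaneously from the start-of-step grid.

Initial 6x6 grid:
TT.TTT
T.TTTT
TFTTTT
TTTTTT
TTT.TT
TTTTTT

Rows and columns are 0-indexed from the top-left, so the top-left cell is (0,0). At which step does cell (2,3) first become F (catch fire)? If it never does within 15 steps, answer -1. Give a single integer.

Step 1: cell (2,3)='T' (+3 fires, +1 burnt)
Step 2: cell (2,3)='F' (+6 fires, +3 burnt)
  -> target ignites at step 2
Step 3: cell (2,3)='.' (+7 fires, +6 burnt)
Step 4: cell (2,3)='.' (+7 fires, +7 burnt)
Step 5: cell (2,3)='.' (+5 fires, +7 burnt)
Step 6: cell (2,3)='.' (+3 fires, +5 burnt)
Step 7: cell (2,3)='.' (+1 fires, +3 burnt)
Step 8: cell (2,3)='.' (+0 fires, +1 burnt)
  fire out at step 8

2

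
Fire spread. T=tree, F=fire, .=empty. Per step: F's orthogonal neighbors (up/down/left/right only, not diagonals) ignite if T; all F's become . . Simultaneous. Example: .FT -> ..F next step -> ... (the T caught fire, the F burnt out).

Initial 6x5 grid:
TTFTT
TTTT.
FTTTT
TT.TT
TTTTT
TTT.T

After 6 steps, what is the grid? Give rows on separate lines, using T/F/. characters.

Step 1: 6 trees catch fire, 2 burn out
  TF.FT
  FTFT.
  .FTTT
  FT.TT
  TTTTT
  TTT.T
Step 2: 7 trees catch fire, 6 burn out
  F...F
  .F.F.
  ..FTT
  .F.TT
  FTTTT
  TTT.T
Step 3: 3 trees catch fire, 7 burn out
  .....
  .....
  ...FT
  ...TT
  .FTTT
  FTT.T
Step 4: 4 trees catch fire, 3 burn out
  .....
  .....
  ....F
  ...FT
  ..FTT
  .FT.T
Step 5: 3 trees catch fire, 4 burn out
  .....
  .....
  .....
  ....F
  ...FT
  ..F.T
Step 6: 1 trees catch fire, 3 burn out
  .....
  .....
  .....
  .....
  ....F
  ....T

.....
.....
.....
.....
....F
....T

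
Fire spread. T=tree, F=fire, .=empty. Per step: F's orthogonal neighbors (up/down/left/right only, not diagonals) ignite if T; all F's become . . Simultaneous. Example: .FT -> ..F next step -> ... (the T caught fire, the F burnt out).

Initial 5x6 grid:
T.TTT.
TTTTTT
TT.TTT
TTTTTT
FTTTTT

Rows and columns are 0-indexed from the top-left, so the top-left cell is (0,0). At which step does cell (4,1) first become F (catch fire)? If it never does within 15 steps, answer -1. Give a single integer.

Step 1: cell (4,1)='F' (+2 fires, +1 burnt)
  -> target ignites at step 1
Step 2: cell (4,1)='.' (+3 fires, +2 burnt)
Step 3: cell (4,1)='.' (+4 fires, +3 burnt)
Step 4: cell (4,1)='.' (+4 fires, +4 burnt)
Step 5: cell (4,1)='.' (+4 fires, +4 burnt)
Step 6: cell (4,1)='.' (+4 fires, +4 burnt)
Step 7: cell (4,1)='.' (+3 fires, +4 burnt)
Step 8: cell (4,1)='.' (+2 fires, +3 burnt)
Step 9: cell (4,1)='.' (+0 fires, +2 burnt)
  fire out at step 9

1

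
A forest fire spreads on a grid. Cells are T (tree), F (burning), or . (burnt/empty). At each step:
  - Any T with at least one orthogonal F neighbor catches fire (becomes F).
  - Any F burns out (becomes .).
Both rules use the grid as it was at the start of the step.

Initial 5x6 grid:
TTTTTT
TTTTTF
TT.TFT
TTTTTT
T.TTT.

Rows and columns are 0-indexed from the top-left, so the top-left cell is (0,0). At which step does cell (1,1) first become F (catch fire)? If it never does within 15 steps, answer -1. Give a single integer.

Step 1: cell (1,1)='T' (+5 fires, +2 burnt)
Step 2: cell (1,1)='T' (+5 fires, +5 burnt)
Step 3: cell (1,1)='T' (+4 fires, +5 burnt)
Step 4: cell (1,1)='F' (+4 fires, +4 burnt)
  -> target ignites at step 4
Step 5: cell (1,1)='.' (+4 fires, +4 burnt)
Step 6: cell (1,1)='.' (+3 fires, +4 burnt)
Step 7: cell (1,1)='.' (+0 fires, +3 burnt)
  fire out at step 7

4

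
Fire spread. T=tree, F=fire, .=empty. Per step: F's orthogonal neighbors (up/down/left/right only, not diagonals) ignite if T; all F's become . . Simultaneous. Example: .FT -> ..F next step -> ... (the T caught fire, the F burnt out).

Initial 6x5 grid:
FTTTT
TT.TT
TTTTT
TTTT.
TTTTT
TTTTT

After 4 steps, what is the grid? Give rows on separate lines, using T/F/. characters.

Step 1: 2 trees catch fire, 1 burn out
  .FTTT
  FT.TT
  TTTTT
  TTTT.
  TTTTT
  TTTTT
Step 2: 3 trees catch fire, 2 burn out
  ..FTT
  .F.TT
  FTTTT
  TTTT.
  TTTTT
  TTTTT
Step 3: 3 trees catch fire, 3 burn out
  ...FT
  ...TT
  .FTTT
  FTTT.
  TTTTT
  TTTTT
Step 4: 5 trees catch fire, 3 burn out
  ....F
  ...FT
  ..FTT
  .FTT.
  FTTTT
  TTTTT

....F
...FT
..FTT
.FTT.
FTTTT
TTTTT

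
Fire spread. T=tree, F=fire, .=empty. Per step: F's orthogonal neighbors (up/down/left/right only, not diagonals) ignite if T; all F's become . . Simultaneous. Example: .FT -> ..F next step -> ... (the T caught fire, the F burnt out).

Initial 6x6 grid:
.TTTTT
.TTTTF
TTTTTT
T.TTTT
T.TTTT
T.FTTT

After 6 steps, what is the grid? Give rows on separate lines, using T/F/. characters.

Step 1: 5 trees catch fire, 2 burn out
  .TTTTF
  .TTTF.
  TTTTTF
  T.TTTT
  T.FTTT
  T..FTT
Step 2: 7 trees catch fire, 5 burn out
  .TTTF.
  .TTF..
  TTTTF.
  T.FTTF
  T..FTT
  T...FT
Step 3: 9 trees catch fire, 7 burn out
  .TTF..
  .TF...
  TTFF..
  T..FF.
  T...FF
  T....F
Step 4: 3 trees catch fire, 9 burn out
  .TF...
  .F....
  TF....
  T.....
  T.....
  T.....
Step 5: 2 trees catch fire, 3 burn out
  .F....
  ......
  F.....
  T.....
  T.....
  T.....
Step 6: 1 trees catch fire, 2 burn out
  ......
  ......
  ......
  F.....
  T.....
  T.....

......
......
......
F.....
T.....
T.....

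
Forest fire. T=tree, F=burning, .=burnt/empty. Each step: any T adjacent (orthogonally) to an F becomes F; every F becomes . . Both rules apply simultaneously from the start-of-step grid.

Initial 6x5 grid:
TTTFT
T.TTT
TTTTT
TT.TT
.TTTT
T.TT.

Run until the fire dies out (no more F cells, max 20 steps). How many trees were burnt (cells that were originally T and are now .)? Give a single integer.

Step 1: +3 fires, +1 burnt (F count now 3)
Step 2: +4 fires, +3 burnt (F count now 4)
Step 3: +4 fires, +4 burnt (F count now 4)
Step 4: +4 fires, +4 burnt (F count now 4)
Step 5: +5 fires, +4 burnt (F count now 5)
Step 6: +3 fires, +5 burnt (F count now 3)
Step 7: +0 fires, +3 burnt (F count now 0)
Fire out after step 7
Initially T: 24, now '.': 29
Total burnt (originally-T cells now '.'): 23

Answer: 23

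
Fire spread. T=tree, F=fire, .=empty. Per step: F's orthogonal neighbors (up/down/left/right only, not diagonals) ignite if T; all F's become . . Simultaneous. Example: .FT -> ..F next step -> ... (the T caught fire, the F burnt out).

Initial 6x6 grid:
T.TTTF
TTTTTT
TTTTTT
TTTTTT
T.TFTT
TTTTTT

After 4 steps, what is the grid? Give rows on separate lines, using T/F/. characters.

Step 1: 6 trees catch fire, 2 burn out
  T.TTF.
  TTTTTF
  TTTTTT
  TTTFTT
  T.F.FT
  TTTFTT
Step 2: 9 trees catch fire, 6 burn out
  T.TF..
  TTTTF.
  TTTFTF
  TTF.FT
  T....F
  TTF.FT
Step 3: 8 trees catch fire, 9 burn out
  T.F...
  TTTF..
  TTF.F.
  TF...F
  T.....
  TF...F
Step 4: 4 trees catch fire, 8 burn out
  T.....
  TTF...
  TF....
  F.....
  T.....
  F.....

T.....
TTF...
TF....
F.....
T.....
F.....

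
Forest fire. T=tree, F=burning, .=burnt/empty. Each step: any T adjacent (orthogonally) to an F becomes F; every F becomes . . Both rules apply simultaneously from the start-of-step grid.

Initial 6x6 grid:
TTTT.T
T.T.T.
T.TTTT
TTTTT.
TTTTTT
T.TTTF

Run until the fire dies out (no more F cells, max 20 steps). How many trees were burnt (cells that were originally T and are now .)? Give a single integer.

Step 1: +2 fires, +1 burnt (F count now 2)
Step 2: +2 fires, +2 burnt (F count now 2)
Step 3: +3 fires, +2 burnt (F count now 3)
Step 4: +3 fires, +3 burnt (F count now 3)
Step 5: +5 fires, +3 burnt (F count now 5)
Step 6: +3 fires, +5 burnt (F count now 3)
Step 7: +3 fires, +3 burnt (F count now 3)
Step 8: +2 fires, +3 burnt (F count now 2)
Step 9: +3 fires, +2 burnt (F count now 3)
Step 10: +1 fires, +3 burnt (F count now 1)
Step 11: +0 fires, +1 burnt (F count now 0)
Fire out after step 11
Initially T: 28, now '.': 35
Total burnt (originally-T cells now '.'): 27

Answer: 27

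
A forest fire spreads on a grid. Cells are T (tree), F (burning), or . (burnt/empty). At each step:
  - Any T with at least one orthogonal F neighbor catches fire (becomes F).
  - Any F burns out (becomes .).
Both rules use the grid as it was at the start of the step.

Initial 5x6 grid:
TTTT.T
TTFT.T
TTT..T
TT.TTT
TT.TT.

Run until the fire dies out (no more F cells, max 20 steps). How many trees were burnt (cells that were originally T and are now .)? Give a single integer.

Answer: 14

Derivation:
Step 1: +4 fires, +1 burnt (F count now 4)
Step 2: +4 fires, +4 burnt (F count now 4)
Step 3: +3 fires, +4 burnt (F count now 3)
Step 4: +2 fires, +3 burnt (F count now 2)
Step 5: +1 fires, +2 burnt (F count now 1)
Step 6: +0 fires, +1 burnt (F count now 0)
Fire out after step 6
Initially T: 22, now '.': 22
Total burnt (originally-T cells now '.'): 14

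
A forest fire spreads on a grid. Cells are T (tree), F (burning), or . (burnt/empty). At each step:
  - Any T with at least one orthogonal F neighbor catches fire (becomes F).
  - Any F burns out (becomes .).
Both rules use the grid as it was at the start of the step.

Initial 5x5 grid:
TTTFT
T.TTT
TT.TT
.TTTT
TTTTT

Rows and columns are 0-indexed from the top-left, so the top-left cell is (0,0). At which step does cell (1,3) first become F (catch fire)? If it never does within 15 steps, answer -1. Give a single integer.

Step 1: cell (1,3)='F' (+3 fires, +1 burnt)
  -> target ignites at step 1
Step 2: cell (1,3)='.' (+4 fires, +3 burnt)
Step 3: cell (1,3)='.' (+3 fires, +4 burnt)
Step 4: cell (1,3)='.' (+4 fires, +3 burnt)
Step 5: cell (1,3)='.' (+4 fires, +4 burnt)
Step 6: cell (1,3)='.' (+2 fires, +4 burnt)
Step 7: cell (1,3)='.' (+1 fires, +2 burnt)
Step 8: cell (1,3)='.' (+0 fires, +1 burnt)
  fire out at step 8

1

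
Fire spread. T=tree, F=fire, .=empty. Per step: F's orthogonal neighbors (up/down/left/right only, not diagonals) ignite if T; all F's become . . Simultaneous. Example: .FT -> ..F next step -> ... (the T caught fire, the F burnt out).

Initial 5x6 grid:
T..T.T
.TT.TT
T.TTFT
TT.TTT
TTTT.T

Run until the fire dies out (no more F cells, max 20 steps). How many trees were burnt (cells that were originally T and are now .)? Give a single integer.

Step 1: +4 fires, +1 burnt (F count now 4)
Step 2: +4 fires, +4 burnt (F count now 4)
Step 3: +4 fires, +4 burnt (F count now 4)
Step 4: +2 fires, +4 burnt (F count now 2)
Step 5: +1 fires, +2 burnt (F count now 1)
Step 6: +2 fires, +1 burnt (F count now 2)
Step 7: +1 fires, +2 burnt (F count now 1)
Step 8: +1 fires, +1 burnt (F count now 1)
Step 9: +0 fires, +1 burnt (F count now 0)
Fire out after step 9
Initially T: 21, now '.': 28
Total burnt (originally-T cells now '.'): 19

Answer: 19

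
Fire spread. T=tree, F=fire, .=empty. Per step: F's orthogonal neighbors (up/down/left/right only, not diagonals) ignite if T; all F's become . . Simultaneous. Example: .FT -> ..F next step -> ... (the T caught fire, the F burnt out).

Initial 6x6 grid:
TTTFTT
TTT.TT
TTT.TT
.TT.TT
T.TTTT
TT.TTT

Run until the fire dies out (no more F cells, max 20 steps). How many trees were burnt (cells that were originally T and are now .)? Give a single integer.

Step 1: +2 fires, +1 burnt (F count now 2)
Step 2: +4 fires, +2 burnt (F count now 4)
Step 3: +5 fires, +4 burnt (F count now 5)
Step 4: +5 fires, +5 burnt (F count now 5)
Step 5: +5 fires, +5 burnt (F count now 5)
Step 6: +3 fires, +5 burnt (F count now 3)
Step 7: +2 fires, +3 burnt (F count now 2)
Step 8: +0 fires, +2 burnt (F count now 0)
Fire out after step 8
Initially T: 29, now '.': 33
Total burnt (originally-T cells now '.'): 26

Answer: 26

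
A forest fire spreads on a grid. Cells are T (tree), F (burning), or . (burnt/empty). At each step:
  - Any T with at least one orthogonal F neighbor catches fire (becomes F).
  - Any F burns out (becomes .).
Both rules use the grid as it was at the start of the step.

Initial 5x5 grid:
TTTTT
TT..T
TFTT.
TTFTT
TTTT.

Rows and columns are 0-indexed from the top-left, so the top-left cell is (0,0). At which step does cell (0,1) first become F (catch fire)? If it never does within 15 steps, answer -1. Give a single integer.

Step 1: cell (0,1)='T' (+6 fires, +2 burnt)
Step 2: cell (0,1)='F' (+7 fires, +6 burnt)
  -> target ignites at step 2
Step 3: cell (0,1)='.' (+3 fires, +7 burnt)
Step 4: cell (0,1)='.' (+1 fires, +3 burnt)
Step 5: cell (0,1)='.' (+1 fires, +1 burnt)
Step 6: cell (0,1)='.' (+1 fires, +1 burnt)
Step 7: cell (0,1)='.' (+0 fires, +1 burnt)
  fire out at step 7

2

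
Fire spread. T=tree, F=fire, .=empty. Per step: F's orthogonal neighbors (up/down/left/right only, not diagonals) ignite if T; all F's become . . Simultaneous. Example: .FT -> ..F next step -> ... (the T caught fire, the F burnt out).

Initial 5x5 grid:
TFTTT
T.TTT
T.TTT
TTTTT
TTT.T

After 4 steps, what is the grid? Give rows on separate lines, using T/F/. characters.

Step 1: 2 trees catch fire, 1 burn out
  F.FTT
  T.TTT
  T.TTT
  TTTTT
  TTT.T
Step 2: 3 trees catch fire, 2 burn out
  ...FT
  F.FTT
  T.TTT
  TTTTT
  TTT.T
Step 3: 4 trees catch fire, 3 burn out
  ....F
  ...FT
  F.FTT
  TTTTT
  TTT.T
Step 4: 4 trees catch fire, 4 burn out
  .....
  ....F
  ...FT
  FTFTT
  TTT.T

.....
....F
...FT
FTFTT
TTT.T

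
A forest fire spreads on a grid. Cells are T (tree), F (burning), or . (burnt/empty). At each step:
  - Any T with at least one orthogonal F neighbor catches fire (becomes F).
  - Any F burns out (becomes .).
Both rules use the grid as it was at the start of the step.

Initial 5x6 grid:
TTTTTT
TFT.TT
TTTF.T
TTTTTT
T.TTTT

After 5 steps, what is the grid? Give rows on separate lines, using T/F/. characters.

Step 1: 6 trees catch fire, 2 burn out
  TFTTTT
  F.F.TT
  TFF..T
  TTTFTT
  T.TTTT
Step 2: 7 trees catch fire, 6 burn out
  F.FTTT
  ....TT
  F....T
  TFF.FT
  T.TFTT
Step 3: 5 trees catch fire, 7 burn out
  ...FTT
  ....TT
  .....T
  F....F
  T.F.FT
Step 4: 4 trees catch fire, 5 burn out
  ....FT
  ....TT
  .....F
  ......
  F....F
Step 5: 3 trees catch fire, 4 burn out
  .....F
  ....FF
  ......
  ......
  ......

.....F
....FF
......
......
......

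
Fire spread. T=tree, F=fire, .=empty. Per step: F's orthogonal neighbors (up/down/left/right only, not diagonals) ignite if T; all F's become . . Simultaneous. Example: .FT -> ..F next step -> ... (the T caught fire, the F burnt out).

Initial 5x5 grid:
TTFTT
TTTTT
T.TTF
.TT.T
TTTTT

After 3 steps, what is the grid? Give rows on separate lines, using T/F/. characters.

Step 1: 6 trees catch fire, 2 burn out
  TF.FT
  TTFTF
  T.TF.
  .TT.F
  TTTTT
Step 2: 6 trees catch fire, 6 burn out
  F...F
  TF.F.
  T.F..
  .TT..
  TTTTF
Step 3: 3 trees catch fire, 6 burn out
  .....
  F....
  T....
  .TF..
  TTTF.

.....
F....
T....
.TF..
TTTF.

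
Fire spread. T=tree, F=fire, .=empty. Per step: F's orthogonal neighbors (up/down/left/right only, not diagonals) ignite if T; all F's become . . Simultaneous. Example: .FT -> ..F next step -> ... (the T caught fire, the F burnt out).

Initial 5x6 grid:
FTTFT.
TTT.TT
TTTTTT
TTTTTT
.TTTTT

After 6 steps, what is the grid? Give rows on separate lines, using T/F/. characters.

Step 1: 4 trees catch fire, 2 burn out
  .FF.F.
  FTT.TT
  TTTTTT
  TTTTTT
  .TTTTT
Step 2: 4 trees catch fire, 4 burn out
  ......
  .FF.FT
  FTTTTT
  TTTTTT
  .TTTTT
Step 3: 5 trees catch fire, 4 burn out
  ......
  .....F
  .FFTFT
  FTTTTT
  .TTTTT
Step 4: 5 trees catch fire, 5 burn out
  ......
  ......
  ...F.F
  .FFTFT
  .TTTTT
Step 5: 5 trees catch fire, 5 burn out
  ......
  ......
  ......
  ...F.F
  .FFTFT
Step 6: 2 trees catch fire, 5 burn out
  ......
  ......
  ......
  ......
  ...F.F

......
......
......
......
...F.F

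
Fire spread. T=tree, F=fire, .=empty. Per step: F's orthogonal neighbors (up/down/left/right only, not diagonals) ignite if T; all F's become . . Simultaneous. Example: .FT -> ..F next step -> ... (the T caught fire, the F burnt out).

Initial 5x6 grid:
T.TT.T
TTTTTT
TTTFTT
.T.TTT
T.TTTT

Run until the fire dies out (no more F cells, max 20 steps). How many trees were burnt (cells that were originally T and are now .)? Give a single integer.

Answer: 23

Derivation:
Step 1: +4 fires, +1 burnt (F count now 4)
Step 2: +7 fires, +4 burnt (F count now 7)
Step 3: +8 fires, +7 burnt (F count now 8)
Step 4: +3 fires, +8 burnt (F count now 3)
Step 5: +1 fires, +3 burnt (F count now 1)
Step 6: +0 fires, +1 burnt (F count now 0)
Fire out after step 6
Initially T: 24, now '.': 29
Total burnt (originally-T cells now '.'): 23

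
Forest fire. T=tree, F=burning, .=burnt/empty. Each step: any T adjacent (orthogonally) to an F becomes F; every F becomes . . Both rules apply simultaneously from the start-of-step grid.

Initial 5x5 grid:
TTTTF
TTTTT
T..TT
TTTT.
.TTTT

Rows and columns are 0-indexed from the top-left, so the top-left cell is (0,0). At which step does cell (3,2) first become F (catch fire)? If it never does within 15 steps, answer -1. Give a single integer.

Step 1: cell (3,2)='T' (+2 fires, +1 burnt)
Step 2: cell (3,2)='T' (+3 fires, +2 burnt)
Step 3: cell (3,2)='T' (+3 fires, +3 burnt)
Step 4: cell (3,2)='T' (+3 fires, +3 burnt)
Step 5: cell (3,2)='F' (+3 fires, +3 burnt)
  -> target ignites at step 5
Step 6: cell (3,2)='.' (+4 fires, +3 burnt)
Step 7: cell (3,2)='.' (+2 fires, +4 burnt)
Step 8: cell (3,2)='.' (+0 fires, +2 burnt)
  fire out at step 8

5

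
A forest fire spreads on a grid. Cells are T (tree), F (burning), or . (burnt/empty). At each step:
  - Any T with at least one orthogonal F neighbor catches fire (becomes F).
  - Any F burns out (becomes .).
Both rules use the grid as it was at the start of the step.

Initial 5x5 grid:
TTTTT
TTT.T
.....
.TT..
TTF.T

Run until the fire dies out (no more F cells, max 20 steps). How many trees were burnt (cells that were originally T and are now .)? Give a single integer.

Step 1: +2 fires, +1 burnt (F count now 2)
Step 2: +2 fires, +2 burnt (F count now 2)
Step 3: +0 fires, +2 burnt (F count now 0)
Fire out after step 3
Initially T: 14, now '.': 15
Total burnt (originally-T cells now '.'): 4

Answer: 4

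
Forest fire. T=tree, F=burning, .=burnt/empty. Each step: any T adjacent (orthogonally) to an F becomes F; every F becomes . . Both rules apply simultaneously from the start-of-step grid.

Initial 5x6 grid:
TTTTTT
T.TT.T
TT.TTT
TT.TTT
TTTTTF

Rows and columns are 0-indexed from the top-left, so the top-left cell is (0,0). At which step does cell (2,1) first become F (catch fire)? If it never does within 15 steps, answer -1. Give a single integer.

Step 1: cell (2,1)='T' (+2 fires, +1 burnt)
Step 2: cell (2,1)='T' (+3 fires, +2 burnt)
Step 3: cell (2,1)='T' (+4 fires, +3 burnt)
Step 4: cell (2,1)='T' (+3 fires, +4 burnt)
Step 5: cell (2,1)='T' (+4 fires, +3 burnt)
Step 6: cell (2,1)='F' (+4 fires, +4 burnt)
  -> target ignites at step 6
Step 7: cell (2,1)='.' (+2 fires, +4 burnt)
Step 8: cell (2,1)='.' (+2 fires, +2 burnt)
Step 9: cell (2,1)='.' (+1 fires, +2 burnt)
Step 10: cell (2,1)='.' (+0 fires, +1 burnt)
  fire out at step 10

6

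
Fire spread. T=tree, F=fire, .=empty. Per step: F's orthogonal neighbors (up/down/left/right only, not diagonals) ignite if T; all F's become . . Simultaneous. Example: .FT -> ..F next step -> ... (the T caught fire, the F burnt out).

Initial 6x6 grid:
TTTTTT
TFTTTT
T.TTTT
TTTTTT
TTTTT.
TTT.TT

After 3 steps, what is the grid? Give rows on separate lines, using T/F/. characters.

Step 1: 3 trees catch fire, 1 burn out
  TFTTTT
  F.FTTT
  T.TTTT
  TTTTTT
  TTTTT.
  TTT.TT
Step 2: 5 trees catch fire, 3 burn out
  F.FTTT
  ...FTT
  F.FTTT
  TTTTTT
  TTTTT.
  TTT.TT
Step 3: 5 trees catch fire, 5 burn out
  ...FTT
  ....FT
  ...FTT
  FTFTTT
  TTTTT.
  TTT.TT

...FTT
....FT
...FTT
FTFTTT
TTTTT.
TTT.TT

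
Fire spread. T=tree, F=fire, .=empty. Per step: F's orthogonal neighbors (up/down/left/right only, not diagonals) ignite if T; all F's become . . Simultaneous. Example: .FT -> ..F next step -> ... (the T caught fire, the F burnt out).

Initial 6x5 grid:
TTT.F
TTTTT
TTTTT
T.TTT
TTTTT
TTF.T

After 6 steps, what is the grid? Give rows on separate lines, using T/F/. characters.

Step 1: 3 trees catch fire, 2 burn out
  TTT..
  TTTTF
  TTTTT
  T.TTT
  TTFTT
  TF..T
Step 2: 6 trees catch fire, 3 burn out
  TTT..
  TTTF.
  TTTTF
  T.FTT
  TF.FT
  F...T
Step 3: 7 trees catch fire, 6 burn out
  TTT..
  TTF..
  TTFF.
  T..FF
  F...F
  ....T
Step 4: 5 trees catch fire, 7 burn out
  TTF..
  TF...
  TF...
  F....
  .....
  ....F
Step 5: 3 trees catch fire, 5 burn out
  TF...
  F....
  F....
  .....
  .....
  .....
Step 6: 1 trees catch fire, 3 burn out
  F....
  .....
  .....
  .....
  .....
  .....

F....
.....
.....
.....
.....
.....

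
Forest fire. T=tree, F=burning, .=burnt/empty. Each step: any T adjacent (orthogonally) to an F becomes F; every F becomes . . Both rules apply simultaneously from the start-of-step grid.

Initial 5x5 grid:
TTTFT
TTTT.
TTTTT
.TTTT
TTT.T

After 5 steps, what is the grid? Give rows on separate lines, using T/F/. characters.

Step 1: 3 trees catch fire, 1 burn out
  TTF.F
  TTTF.
  TTTTT
  .TTTT
  TTT.T
Step 2: 3 trees catch fire, 3 burn out
  TF...
  TTF..
  TTTFT
  .TTTT
  TTT.T
Step 3: 5 trees catch fire, 3 burn out
  F....
  TF...
  TTF.F
  .TTFT
  TTT.T
Step 4: 4 trees catch fire, 5 burn out
  .....
  F....
  TF...
  .TF.F
  TTT.T
Step 5: 4 trees catch fire, 4 burn out
  .....
  .....
  F....
  .F...
  TTF.F

.....
.....
F....
.F...
TTF.F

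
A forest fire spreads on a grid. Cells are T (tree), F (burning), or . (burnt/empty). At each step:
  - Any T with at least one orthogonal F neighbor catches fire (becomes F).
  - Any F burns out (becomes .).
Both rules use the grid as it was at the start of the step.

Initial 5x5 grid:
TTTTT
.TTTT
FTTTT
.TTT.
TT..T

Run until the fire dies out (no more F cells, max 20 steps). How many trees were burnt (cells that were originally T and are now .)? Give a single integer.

Step 1: +1 fires, +1 burnt (F count now 1)
Step 2: +3 fires, +1 burnt (F count now 3)
Step 3: +5 fires, +3 burnt (F count now 5)
Step 4: +6 fires, +5 burnt (F count now 6)
Step 5: +2 fires, +6 burnt (F count now 2)
Step 6: +1 fires, +2 burnt (F count now 1)
Step 7: +0 fires, +1 burnt (F count now 0)
Fire out after step 7
Initially T: 19, now '.': 24
Total burnt (originally-T cells now '.'): 18

Answer: 18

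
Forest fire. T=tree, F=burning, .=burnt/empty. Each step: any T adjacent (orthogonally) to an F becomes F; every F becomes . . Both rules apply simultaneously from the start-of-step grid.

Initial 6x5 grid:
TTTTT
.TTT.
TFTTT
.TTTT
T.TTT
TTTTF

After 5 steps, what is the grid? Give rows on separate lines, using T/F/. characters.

Step 1: 6 trees catch fire, 2 burn out
  TTTTT
  .FTT.
  F.FTT
  .FTTT
  T.TTF
  TTTF.
Step 2: 7 trees catch fire, 6 burn out
  TFTTT
  ..FT.
  ...FT
  ..FTF
  T.TF.
  TTF..
Step 3: 7 trees catch fire, 7 burn out
  F.FTT
  ...F.
  ....F
  ...F.
  T.F..
  TF...
Step 4: 2 trees catch fire, 7 burn out
  ...FT
  .....
  .....
  .....
  T....
  F....
Step 5: 2 trees catch fire, 2 burn out
  ....F
  .....
  .....
  .....
  F....
  .....

....F
.....
.....
.....
F....
.....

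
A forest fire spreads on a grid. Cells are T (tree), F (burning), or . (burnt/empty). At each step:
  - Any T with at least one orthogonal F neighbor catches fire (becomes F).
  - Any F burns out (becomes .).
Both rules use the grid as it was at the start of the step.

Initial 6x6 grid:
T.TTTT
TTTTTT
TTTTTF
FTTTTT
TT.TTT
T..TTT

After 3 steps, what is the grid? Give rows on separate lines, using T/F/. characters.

Step 1: 6 trees catch fire, 2 burn out
  T.TTTT
  TTTTTF
  FTTTF.
  .FTTTF
  FT.TTT
  T..TTT
Step 2: 10 trees catch fire, 6 burn out
  T.TTTF
  FTTTF.
  .FTF..
  ..FTF.
  .F.TTF
  F..TTT
Step 3: 8 trees catch fire, 10 burn out
  F.TTF.
  .FTF..
  ..F...
  ...F..
  ...TF.
  ...TTF

F.TTF.
.FTF..
..F...
...F..
...TF.
...TTF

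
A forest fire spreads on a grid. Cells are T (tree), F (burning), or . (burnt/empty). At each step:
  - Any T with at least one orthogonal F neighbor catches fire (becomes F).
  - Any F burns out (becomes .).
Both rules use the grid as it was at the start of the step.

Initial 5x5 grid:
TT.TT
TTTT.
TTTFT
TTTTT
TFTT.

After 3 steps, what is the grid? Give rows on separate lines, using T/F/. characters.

Step 1: 7 trees catch fire, 2 burn out
  TT.TT
  TTTF.
  TTF.F
  TFTFT
  F.FT.
Step 2: 7 trees catch fire, 7 burn out
  TT.FT
  TTF..
  TF...
  F.F.F
  ...F.
Step 3: 3 trees catch fire, 7 burn out
  TT..F
  TF...
  F....
  .....
  .....

TT..F
TF...
F....
.....
.....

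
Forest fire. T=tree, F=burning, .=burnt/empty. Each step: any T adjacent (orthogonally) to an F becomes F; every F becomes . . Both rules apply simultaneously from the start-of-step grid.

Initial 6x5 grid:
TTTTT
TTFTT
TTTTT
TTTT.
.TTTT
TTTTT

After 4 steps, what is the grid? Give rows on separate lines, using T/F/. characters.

Step 1: 4 trees catch fire, 1 burn out
  TTFTT
  TF.FT
  TTFTT
  TTTT.
  .TTTT
  TTTTT
Step 2: 7 trees catch fire, 4 burn out
  TF.FT
  F...F
  TF.FT
  TTFT.
  .TTTT
  TTTTT
Step 3: 7 trees catch fire, 7 burn out
  F...F
  .....
  F...F
  TF.F.
  .TFTT
  TTTTT
Step 4: 4 trees catch fire, 7 burn out
  .....
  .....
  .....
  F....
  .F.FT
  TTFTT

.....
.....
.....
F....
.F.FT
TTFTT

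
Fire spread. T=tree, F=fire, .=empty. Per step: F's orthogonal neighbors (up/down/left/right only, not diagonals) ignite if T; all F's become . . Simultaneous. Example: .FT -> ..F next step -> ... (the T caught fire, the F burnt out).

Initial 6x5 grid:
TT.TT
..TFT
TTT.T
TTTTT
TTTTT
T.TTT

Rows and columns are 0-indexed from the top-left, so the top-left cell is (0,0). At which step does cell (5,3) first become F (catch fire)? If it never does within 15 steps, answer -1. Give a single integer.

Step 1: cell (5,3)='T' (+3 fires, +1 burnt)
Step 2: cell (5,3)='T' (+3 fires, +3 burnt)
Step 3: cell (5,3)='T' (+3 fires, +3 burnt)
Step 4: cell (5,3)='T' (+5 fires, +3 burnt)
Step 5: cell (5,3)='T' (+5 fires, +5 burnt)
Step 6: cell (5,3)='F' (+2 fires, +5 burnt)
  -> target ignites at step 6
Step 7: cell (5,3)='.' (+1 fires, +2 burnt)
Step 8: cell (5,3)='.' (+0 fires, +1 burnt)
  fire out at step 8

6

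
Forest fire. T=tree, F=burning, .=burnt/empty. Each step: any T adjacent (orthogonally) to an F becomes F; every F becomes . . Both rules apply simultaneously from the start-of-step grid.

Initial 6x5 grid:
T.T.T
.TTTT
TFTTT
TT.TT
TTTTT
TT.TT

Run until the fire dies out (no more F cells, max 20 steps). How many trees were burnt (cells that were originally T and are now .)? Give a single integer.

Step 1: +4 fires, +1 burnt (F count now 4)
Step 2: +4 fires, +4 burnt (F count now 4)
Step 3: +7 fires, +4 burnt (F count now 7)
Step 4: +4 fires, +7 burnt (F count now 4)
Step 5: +3 fires, +4 burnt (F count now 3)
Step 6: +1 fires, +3 burnt (F count now 1)
Step 7: +0 fires, +1 burnt (F count now 0)
Fire out after step 7
Initially T: 24, now '.': 29
Total burnt (originally-T cells now '.'): 23

Answer: 23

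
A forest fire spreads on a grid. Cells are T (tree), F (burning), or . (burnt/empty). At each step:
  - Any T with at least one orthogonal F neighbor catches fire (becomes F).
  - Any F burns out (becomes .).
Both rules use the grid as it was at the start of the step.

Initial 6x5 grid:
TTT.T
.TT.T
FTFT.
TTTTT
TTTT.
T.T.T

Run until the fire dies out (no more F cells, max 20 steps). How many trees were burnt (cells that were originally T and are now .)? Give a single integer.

Answer: 18

Derivation:
Step 1: +5 fires, +2 burnt (F count now 5)
Step 2: +6 fires, +5 burnt (F count now 6)
Step 3: +6 fires, +6 burnt (F count now 6)
Step 4: +1 fires, +6 burnt (F count now 1)
Step 5: +0 fires, +1 burnt (F count now 0)
Fire out after step 5
Initially T: 21, now '.': 27
Total burnt (originally-T cells now '.'): 18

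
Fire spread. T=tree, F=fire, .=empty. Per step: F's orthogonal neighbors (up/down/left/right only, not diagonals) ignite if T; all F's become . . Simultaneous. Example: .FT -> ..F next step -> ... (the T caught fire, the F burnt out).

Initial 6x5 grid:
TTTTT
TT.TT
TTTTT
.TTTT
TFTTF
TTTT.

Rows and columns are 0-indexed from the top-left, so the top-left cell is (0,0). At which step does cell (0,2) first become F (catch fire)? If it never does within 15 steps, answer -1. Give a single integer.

Step 1: cell (0,2)='T' (+6 fires, +2 burnt)
Step 2: cell (0,2)='T' (+7 fires, +6 burnt)
Step 3: cell (0,2)='T' (+5 fires, +7 burnt)
Step 4: cell (0,2)='T' (+4 fires, +5 burnt)
Step 5: cell (0,2)='F' (+3 fires, +4 burnt)
  -> target ignites at step 5
Step 6: cell (0,2)='.' (+0 fires, +3 burnt)
  fire out at step 6

5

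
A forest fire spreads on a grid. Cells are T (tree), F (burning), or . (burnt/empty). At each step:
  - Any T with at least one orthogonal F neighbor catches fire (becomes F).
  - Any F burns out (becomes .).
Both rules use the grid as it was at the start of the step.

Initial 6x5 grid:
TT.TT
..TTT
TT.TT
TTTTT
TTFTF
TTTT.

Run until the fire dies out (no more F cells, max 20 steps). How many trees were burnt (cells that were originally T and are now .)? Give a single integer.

Answer: 21

Derivation:
Step 1: +5 fires, +2 burnt (F count now 5)
Step 2: +6 fires, +5 burnt (F count now 6)
Step 3: +5 fires, +6 burnt (F count now 5)
Step 4: +3 fires, +5 burnt (F count now 3)
Step 5: +2 fires, +3 burnt (F count now 2)
Step 6: +0 fires, +2 burnt (F count now 0)
Fire out after step 6
Initially T: 23, now '.': 28
Total burnt (originally-T cells now '.'): 21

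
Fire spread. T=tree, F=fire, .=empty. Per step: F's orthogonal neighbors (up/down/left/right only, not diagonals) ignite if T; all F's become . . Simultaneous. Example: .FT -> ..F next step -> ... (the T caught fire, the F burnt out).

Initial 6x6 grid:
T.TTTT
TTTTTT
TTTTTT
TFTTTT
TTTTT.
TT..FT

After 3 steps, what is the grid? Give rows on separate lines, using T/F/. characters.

Step 1: 6 trees catch fire, 2 burn out
  T.TTTT
  TTTTTT
  TFTTTT
  F.FTTT
  TFTTF.
  TT...F
Step 2: 9 trees catch fire, 6 burn out
  T.TTTT
  TFTTTT
  F.FTTT
  ...FFT
  F.FF..
  TF....
Step 3: 6 trees catch fire, 9 burn out
  T.TTTT
  F.FTTT
  ...FFT
  .....F
  ......
  F.....

T.TTTT
F.FTTT
...FFT
.....F
......
F.....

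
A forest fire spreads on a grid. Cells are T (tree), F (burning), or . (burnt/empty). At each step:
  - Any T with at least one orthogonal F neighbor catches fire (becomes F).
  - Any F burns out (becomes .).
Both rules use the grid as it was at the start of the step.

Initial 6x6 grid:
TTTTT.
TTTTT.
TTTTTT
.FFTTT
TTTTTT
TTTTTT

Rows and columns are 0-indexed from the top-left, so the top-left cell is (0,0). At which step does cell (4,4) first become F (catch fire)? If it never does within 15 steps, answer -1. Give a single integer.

Step 1: cell (4,4)='T' (+5 fires, +2 burnt)
Step 2: cell (4,4)='T' (+9 fires, +5 burnt)
Step 3: cell (4,4)='F' (+9 fires, +9 burnt)
  -> target ignites at step 3
Step 4: cell (4,4)='.' (+6 fires, +9 burnt)
Step 5: cell (4,4)='.' (+2 fires, +6 burnt)
Step 6: cell (4,4)='.' (+0 fires, +2 burnt)
  fire out at step 6

3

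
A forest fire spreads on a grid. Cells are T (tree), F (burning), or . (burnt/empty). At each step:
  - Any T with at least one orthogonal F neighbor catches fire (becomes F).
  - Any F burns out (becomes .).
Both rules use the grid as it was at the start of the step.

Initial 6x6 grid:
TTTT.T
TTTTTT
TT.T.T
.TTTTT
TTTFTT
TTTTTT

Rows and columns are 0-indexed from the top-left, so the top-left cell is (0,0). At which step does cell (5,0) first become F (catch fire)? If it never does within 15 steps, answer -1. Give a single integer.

Step 1: cell (5,0)='T' (+4 fires, +1 burnt)
Step 2: cell (5,0)='T' (+7 fires, +4 burnt)
Step 3: cell (5,0)='T' (+6 fires, +7 burnt)
Step 4: cell (5,0)='F' (+6 fires, +6 burnt)
  -> target ignites at step 4
Step 5: cell (5,0)='.' (+4 fires, +6 burnt)
Step 6: cell (5,0)='.' (+3 fires, +4 burnt)
Step 7: cell (5,0)='.' (+1 fires, +3 burnt)
Step 8: cell (5,0)='.' (+0 fires, +1 burnt)
  fire out at step 8

4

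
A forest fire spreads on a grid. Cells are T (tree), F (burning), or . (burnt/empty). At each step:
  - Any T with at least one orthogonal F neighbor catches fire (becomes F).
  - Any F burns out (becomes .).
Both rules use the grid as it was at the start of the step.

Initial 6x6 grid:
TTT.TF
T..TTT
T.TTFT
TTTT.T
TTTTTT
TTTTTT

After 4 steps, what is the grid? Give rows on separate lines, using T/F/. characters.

Step 1: 5 trees catch fire, 2 burn out
  TTT.F.
  T..TFF
  T.TF.F
  TTTT.T
  TTTTTT
  TTTTTT
Step 2: 4 trees catch fire, 5 burn out
  TTT...
  T..F..
  T.F...
  TTTF.F
  TTTTTT
  TTTTTT
Step 3: 3 trees catch fire, 4 burn out
  TTT...
  T.....
  T.....
  TTF...
  TTTFTF
  TTTTTT
Step 4: 5 trees catch fire, 3 burn out
  TTT...
  T.....
  T.....
  TF....
  TTF.F.
  TTTFTF

TTT...
T.....
T.....
TF....
TTF.F.
TTTFTF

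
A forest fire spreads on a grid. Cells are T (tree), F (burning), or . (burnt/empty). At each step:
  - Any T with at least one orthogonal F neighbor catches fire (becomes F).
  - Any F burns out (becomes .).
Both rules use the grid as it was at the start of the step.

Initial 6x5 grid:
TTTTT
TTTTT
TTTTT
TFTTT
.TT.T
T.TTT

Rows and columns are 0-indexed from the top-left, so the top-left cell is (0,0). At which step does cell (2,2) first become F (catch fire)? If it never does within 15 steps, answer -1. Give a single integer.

Step 1: cell (2,2)='T' (+4 fires, +1 burnt)
Step 2: cell (2,2)='F' (+5 fires, +4 burnt)
  -> target ignites at step 2
Step 3: cell (2,2)='.' (+6 fires, +5 burnt)
Step 4: cell (2,2)='.' (+6 fires, +6 burnt)
Step 5: cell (2,2)='.' (+3 fires, +6 burnt)
Step 6: cell (2,2)='.' (+1 fires, +3 burnt)
Step 7: cell (2,2)='.' (+0 fires, +1 burnt)
  fire out at step 7

2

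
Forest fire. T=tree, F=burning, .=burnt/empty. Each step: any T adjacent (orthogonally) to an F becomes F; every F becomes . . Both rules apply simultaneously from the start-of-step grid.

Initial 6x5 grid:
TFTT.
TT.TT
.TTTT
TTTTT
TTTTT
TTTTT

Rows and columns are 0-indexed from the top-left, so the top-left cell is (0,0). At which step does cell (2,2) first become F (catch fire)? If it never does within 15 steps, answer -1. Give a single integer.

Step 1: cell (2,2)='T' (+3 fires, +1 burnt)
Step 2: cell (2,2)='T' (+3 fires, +3 burnt)
Step 3: cell (2,2)='F' (+3 fires, +3 burnt)
  -> target ignites at step 3
Step 4: cell (2,2)='.' (+5 fires, +3 burnt)
Step 5: cell (2,2)='.' (+5 fires, +5 burnt)
Step 6: cell (2,2)='.' (+4 fires, +5 burnt)
Step 7: cell (2,2)='.' (+2 fires, +4 burnt)
Step 8: cell (2,2)='.' (+1 fires, +2 burnt)
Step 9: cell (2,2)='.' (+0 fires, +1 burnt)
  fire out at step 9

3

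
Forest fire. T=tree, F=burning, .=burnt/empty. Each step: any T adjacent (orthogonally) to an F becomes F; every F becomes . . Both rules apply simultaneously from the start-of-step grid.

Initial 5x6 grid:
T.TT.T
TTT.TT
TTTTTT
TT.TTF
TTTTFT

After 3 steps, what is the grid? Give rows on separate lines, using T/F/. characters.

Step 1: 4 trees catch fire, 2 burn out
  T.TT.T
  TTT.TT
  TTTTTF
  TT.TF.
  TTTF.F
Step 2: 4 trees catch fire, 4 burn out
  T.TT.T
  TTT.TF
  TTTTF.
  TT.F..
  TTF...
Step 3: 4 trees catch fire, 4 burn out
  T.TT.F
  TTT.F.
  TTTF..
  TT....
  TF....

T.TT.F
TTT.F.
TTTF..
TT....
TF....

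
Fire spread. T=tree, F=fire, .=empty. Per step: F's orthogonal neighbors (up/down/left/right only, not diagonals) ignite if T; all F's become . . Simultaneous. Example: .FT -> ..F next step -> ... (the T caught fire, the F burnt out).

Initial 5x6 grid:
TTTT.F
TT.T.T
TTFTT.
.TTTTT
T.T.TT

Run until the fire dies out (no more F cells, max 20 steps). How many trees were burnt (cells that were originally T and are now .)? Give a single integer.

Step 1: +4 fires, +2 burnt (F count now 4)
Step 2: +7 fires, +4 burnt (F count now 7)
Step 3: +4 fires, +7 burnt (F count now 4)
Step 4: +4 fires, +4 burnt (F count now 4)
Step 5: +1 fires, +4 burnt (F count now 1)
Step 6: +0 fires, +1 burnt (F count now 0)
Fire out after step 6
Initially T: 21, now '.': 29
Total burnt (originally-T cells now '.'): 20

Answer: 20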